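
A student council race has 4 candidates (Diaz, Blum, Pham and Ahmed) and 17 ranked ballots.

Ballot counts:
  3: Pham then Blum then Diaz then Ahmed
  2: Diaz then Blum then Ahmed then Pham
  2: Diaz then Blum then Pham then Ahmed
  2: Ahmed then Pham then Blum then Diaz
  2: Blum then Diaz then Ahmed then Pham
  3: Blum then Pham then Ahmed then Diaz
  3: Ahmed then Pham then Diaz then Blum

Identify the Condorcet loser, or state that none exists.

Pairwise majorities:
Diaz vs Blum: Blum wins 10–7.
Diaz vs Pham: Diaz preferred on 2+2+2 = 6 ballots; Pham wins 11–6.
Diaz vs Ahmed: Diaz preferred on 3+2+2+2 = 9 ballots; Diaz wins 9–8.
Blum vs Pham: 2+2+2+3 = 9 for Blum, 8 for Pham — Blum by 9–8.
Blum vs Ahmed: Blum preferred on 3+2+2+2+3 = 12 ballots; Blum wins 12–5.
Pham–Ahmed: Ahmed 9–8.
Each candidate has at least one pairwise win (Diaz beats Ahmed; Blum beats Diaz; Pham beats Diaz; Ahmed beats Pham) — no Condorcet loser.

none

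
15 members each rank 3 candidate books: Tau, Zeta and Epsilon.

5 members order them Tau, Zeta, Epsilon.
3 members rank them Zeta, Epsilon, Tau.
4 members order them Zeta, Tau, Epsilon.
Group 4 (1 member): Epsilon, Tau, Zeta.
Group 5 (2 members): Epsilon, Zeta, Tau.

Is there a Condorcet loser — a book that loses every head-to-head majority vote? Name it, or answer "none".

Head-to-head results (15 members):
Tau vs Zeta: Tau preferred on 5+1 = 6 ballots; Zeta wins 9–6.
Tau–Epsilon: Tau 9–6.
Zeta vs Epsilon: Zeta wins 12–3.
Epsilon is beaten in every head-to-head and is the Condorcet loser.

Epsilon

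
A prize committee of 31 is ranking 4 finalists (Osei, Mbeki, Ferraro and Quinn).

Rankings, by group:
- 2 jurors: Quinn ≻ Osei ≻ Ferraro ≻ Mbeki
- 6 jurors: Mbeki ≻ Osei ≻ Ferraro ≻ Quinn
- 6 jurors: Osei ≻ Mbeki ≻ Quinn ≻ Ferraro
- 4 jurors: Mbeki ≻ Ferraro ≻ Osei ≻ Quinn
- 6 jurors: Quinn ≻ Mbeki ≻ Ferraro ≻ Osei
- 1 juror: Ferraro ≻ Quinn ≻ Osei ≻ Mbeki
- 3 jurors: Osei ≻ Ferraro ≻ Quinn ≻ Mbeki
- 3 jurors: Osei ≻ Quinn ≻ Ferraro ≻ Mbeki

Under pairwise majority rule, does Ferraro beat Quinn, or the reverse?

Ballots ranking Ferraro above Quinn: 6 + 4 + 1 + 3 = 14.
Ballots ranking Quinn above Ferraro: 31 − 14 = 17.
Quinn wins the head-to-head 17–14.

Quinn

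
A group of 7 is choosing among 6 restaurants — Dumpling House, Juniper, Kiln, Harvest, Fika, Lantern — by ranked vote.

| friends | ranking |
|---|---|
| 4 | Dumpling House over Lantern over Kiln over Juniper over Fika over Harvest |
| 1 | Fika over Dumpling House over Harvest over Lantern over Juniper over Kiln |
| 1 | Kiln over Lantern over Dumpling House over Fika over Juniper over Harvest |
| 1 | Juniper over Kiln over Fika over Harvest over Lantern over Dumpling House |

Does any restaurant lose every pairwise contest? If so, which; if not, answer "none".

Harvest

Head-to-head results (7 friends):
Dumpling House vs Juniper: Dumpling House wins 6–1.
Dumpling House vs Kiln: Dumpling House, 5–2.
Dumpling House vs Harvest: 4+1+1 = 6 for Dumpling House, 1 for Harvest — Dumpling House by 6–1.
Dumpling House vs Fika: 5 to 2, Dumpling House.
Dumpling House vs Lantern: Dumpling House wins 5–2.
Juniper vs Kiln: Juniper preferred on 1+1 = 2 ballots; Kiln wins 5–2.
Juniper vs Harvest: Juniper, 6–1.
Juniper–Fika: Juniper 5–2.
Juniper vs Lantern: Lantern, 6–1.
Kiln vs Harvest: 4+1+1 = 6 for Kiln, 1 for Harvest — Kiln by 6–1.
Kiln–Fika: Kiln 6–1.
Kiln vs Lantern: Lantern, 5–2.
Harvest vs Fika: Fika wins 7–0.
Harvest vs Lantern: 1+1 = 2 for Harvest, 5 for Lantern — Lantern by 5–2.
Fika vs Lantern: Lantern, 5–2.
Harvest loses to every other restaurant — it is the Condorcet loser.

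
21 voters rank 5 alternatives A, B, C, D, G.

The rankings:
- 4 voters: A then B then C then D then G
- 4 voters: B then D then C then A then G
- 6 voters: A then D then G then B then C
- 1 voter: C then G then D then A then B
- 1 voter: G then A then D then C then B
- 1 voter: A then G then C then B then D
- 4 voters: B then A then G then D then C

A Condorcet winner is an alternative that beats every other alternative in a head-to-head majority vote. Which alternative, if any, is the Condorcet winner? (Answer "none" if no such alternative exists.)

A

Head-to-head results (21 voters):
A vs B: A preferred on 4+6+1+1+1 = 13 ballots; A wins 13–8.
A vs C: A is ranked higher on 4+6+1+1+4 = 16 ballots, C on 5. A wins 16–5.
A vs D: A preferred on 4+6+1+1+4 = 16 ballots; A wins 16–5.
A vs G: 19 to 2, A.
B vs C: 18 to 3, B.
B vs D: 4+4+1+4 = 13 for B, 8 for D — B by 13–8.
B vs G: B is ranked higher on 4+4+4 = 12 ballots, G on 9. B wins 12–9.
C vs D: C preferred on 4+1+1 = 6 ballots; D wins 15–6.
C vs G: 4+4+1 = 9 for C, 12 for G — G by 12–9.
D vs G: D preferred on 4+4+6 = 14 ballots; D wins 14–7.
Only A has no losses; A is the Condorcet winner.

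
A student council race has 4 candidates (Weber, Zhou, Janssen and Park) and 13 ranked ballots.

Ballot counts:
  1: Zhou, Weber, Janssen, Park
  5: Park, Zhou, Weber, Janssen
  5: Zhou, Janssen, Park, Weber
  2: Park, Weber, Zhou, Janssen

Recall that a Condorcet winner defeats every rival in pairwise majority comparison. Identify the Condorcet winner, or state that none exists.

Head-to-head results (13 voters):
Weber vs Zhou: 2 to 11, Zhou.
Weber vs Janssen: Weber, 8–5.
Weber vs Park: Weber is ranked higher on 1 ballot, Park on 12. Park wins 12–1.
Zhou vs Janssen: 1+5+5+2 = 13 for Zhou, 0 for Janssen — Zhou by 13–0.
Zhou vs Park: Park wins 7–6.
Janssen vs Park: 6 to 7, Park.
Park beats each of Weber, Zhou, Janssen — Park is the Condorcet winner.

Park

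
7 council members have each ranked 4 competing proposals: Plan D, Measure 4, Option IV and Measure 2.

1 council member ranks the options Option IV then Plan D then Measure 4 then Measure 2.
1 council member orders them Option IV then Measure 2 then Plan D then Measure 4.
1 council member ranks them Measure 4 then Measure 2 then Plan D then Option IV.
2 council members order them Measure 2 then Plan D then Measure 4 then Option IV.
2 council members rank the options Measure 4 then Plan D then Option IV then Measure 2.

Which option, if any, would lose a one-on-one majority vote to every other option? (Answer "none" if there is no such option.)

Pairwise majorities:
Plan D–Measure 4: Plan D 4–3.
Plan D vs Option IV: 1+2+2 = 5 for Plan D, 2 for Option IV — Plan D by 5–2.
Plan D–Measure 2: Measure 2 4–3.
Measure 4 vs Option IV: Measure 4, 5–2.
Measure 4 vs Measure 2: 1+1+2 = 4 for Measure 4, 3 for Measure 2 — Measure 4 by 4–3.
Option IV vs Measure 2: Option IV preferred on 1+1+2 = 4 ballots; Option IV wins 4–3.
Every option wins at least one matchup (Plan D beats Measure 4; Measure 4 beats Option IV; Option IV beats Measure 2; Measure 2 beats Plan D), so there is no Condorcet loser.

none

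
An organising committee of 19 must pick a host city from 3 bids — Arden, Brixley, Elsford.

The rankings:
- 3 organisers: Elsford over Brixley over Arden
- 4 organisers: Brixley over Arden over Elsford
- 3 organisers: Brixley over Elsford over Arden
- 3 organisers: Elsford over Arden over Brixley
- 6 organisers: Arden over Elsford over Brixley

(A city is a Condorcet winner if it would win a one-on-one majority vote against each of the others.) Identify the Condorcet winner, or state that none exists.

Head-to-head results (19 organisers):
Arden vs Brixley: Arden preferred on 3+6 = 9 ballots; Brixley wins 10–9.
Arden vs Elsford: 10 to 9, Arden.
Brixley vs Elsford: 4+3 = 7 for Brixley, 12 for Elsford — Elsford by 12–7.
No city is unbeaten: Arden loses to Brixley; Brixley loses to Elsford; Elsford loses to Arden. In particular Arden > Elsford > Brixley > Arden is a majority cycle — no Condorcet winner exists.

none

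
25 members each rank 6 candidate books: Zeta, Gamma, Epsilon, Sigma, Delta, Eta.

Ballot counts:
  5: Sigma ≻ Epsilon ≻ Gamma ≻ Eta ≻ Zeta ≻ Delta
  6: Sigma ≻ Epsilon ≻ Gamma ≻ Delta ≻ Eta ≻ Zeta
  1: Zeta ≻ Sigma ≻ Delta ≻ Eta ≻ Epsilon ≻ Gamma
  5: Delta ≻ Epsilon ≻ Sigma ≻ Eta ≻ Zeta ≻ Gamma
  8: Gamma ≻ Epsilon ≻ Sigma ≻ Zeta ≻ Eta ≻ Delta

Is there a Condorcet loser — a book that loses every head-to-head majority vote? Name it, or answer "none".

Delta

Head-to-head results (25 members):
Zeta vs Gamma: Zeta preferred on 1+5 = 6 ballots; Gamma wins 19–6.
Zeta vs Epsilon: Epsilon, 24–1.
Zeta vs Sigma: Sigma, 24–1.
Zeta vs Delta: Zeta preferred on 5+1+8 = 14 ballots; Zeta wins 14–11.
Zeta vs Eta: Eta, 16–9.
Gamma vs Epsilon: Epsilon, 17–8.
Gamma vs Sigma: Gamma preferred on 8 ballots; Sigma wins 17–8.
Gamma vs Delta: Gamma, 19–6.
Gamma vs Eta: 19 to 6, Gamma.
Epsilon vs Sigma: Epsilon wins 13–12.
Epsilon vs Delta: Epsilon preferred on 5+6+8 = 19 ballots; Epsilon wins 19–6.
Epsilon vs Eta: Epsilon wins 24–1.
Sigma vs Delta: Sigma preferred on 5+6+1+8 = 20 ballots; Sigma wins 20–5.
Sigma vs Eta: Sigma, 25–0.
Delta vs Eta: 6+1+5 = 12 for Delta, 13 for Eta — Eta by 13–12.
Delta loses to every other book — it is the Condorcet loser.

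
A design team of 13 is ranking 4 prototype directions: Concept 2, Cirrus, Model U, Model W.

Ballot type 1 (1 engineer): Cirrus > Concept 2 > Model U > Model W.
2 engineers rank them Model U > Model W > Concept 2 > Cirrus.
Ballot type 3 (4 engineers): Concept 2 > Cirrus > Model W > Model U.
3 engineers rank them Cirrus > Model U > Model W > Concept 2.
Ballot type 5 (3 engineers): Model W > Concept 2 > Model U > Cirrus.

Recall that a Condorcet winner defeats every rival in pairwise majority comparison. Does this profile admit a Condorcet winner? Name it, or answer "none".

none

Check each pair by majority over 13 ballots:
Concept 2 vs Cirrus: Concept 2 wins 9–4.
Concept 2 vs Model U: Concept 2 is ranked higher on 1+4+3 = 8 ballots, Model U on 5. Concept 2 wins 8–5.
Concept 2 vs Model W: Model W, 8–5.
Cirrus vs Model U: 1+4+3 = 8 for Cirrus, 5 for Model U — Cirrus by 8–5.
Cirrus vs Model W: Cirrus wins 8–5.
Model U–Model W: Model W 7–6.
Every design loses at least once (Concept 2 loses to Model W; Cirrus loses to Concept 2; Model U loses to Concept 2; Model W loses to Cirrus). The majority relation contains the cycle Concept 2 → Cirrus → Model W → Concept 2, so there is no Condorcet winner.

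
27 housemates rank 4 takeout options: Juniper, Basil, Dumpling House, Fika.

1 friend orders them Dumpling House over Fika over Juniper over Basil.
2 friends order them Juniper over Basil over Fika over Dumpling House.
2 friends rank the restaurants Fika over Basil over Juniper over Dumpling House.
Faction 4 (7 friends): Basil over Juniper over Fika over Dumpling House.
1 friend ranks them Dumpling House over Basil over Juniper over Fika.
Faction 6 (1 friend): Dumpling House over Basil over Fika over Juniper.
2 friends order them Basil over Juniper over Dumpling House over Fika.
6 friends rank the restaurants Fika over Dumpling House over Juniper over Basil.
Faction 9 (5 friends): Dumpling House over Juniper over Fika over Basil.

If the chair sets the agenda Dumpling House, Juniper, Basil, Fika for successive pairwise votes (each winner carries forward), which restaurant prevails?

Fika

Round 1: Dumpling House vs Juniper — 14–13, Dumpling House advances.
Round 2: Dumpling House vs Basil — 14–13, Dumpling House advances.
Round 3: Dumpling House vs Fika — 10–17, Fika advances.
The agenda winner is Fika.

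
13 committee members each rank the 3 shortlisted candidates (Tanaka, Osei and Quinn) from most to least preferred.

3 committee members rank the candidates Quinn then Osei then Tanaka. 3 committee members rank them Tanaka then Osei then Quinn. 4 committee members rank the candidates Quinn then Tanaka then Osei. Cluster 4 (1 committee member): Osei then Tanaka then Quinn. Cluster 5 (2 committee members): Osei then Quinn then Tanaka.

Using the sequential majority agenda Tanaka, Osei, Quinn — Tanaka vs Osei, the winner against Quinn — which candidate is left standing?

Quinn

Round 1: Tanaka vs Osei — 7–6, Tanaka advances.
Round 2: Tanaka vs Quinn — 4–9, Quinn advances.
Quinn survives the agenda.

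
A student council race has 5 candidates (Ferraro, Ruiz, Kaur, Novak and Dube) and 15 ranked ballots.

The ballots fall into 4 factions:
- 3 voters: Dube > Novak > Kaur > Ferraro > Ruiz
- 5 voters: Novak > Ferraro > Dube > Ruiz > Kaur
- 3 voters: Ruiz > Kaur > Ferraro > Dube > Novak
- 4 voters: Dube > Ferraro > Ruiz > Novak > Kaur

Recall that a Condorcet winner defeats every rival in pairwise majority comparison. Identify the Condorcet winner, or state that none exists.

Pairwise majorities:
Ferraro–Ruiz: Ferraro 12–3.
Ferraro vs Kaur: Ferraro wins 9–6.
Ferraro–Novak: Novak 8–7.
Ferraro vs Dube: Ferraro wins 8–7.
Ruiz vs Kaur: Ruiz, 12–3.
Ruiz vs Novak: Novak wins 8–7.
Ruiz vs Dube: Dube, 12–3.
Kaur vs Novak: Novak, 12–3.
Kaur vs Dube: Dube, 12–3.
Novak vs Dube: Dube, 10–5.
Every candidate loses at least once (Ferraro loses to Novak; Ruiz loses to Ferraro; Kaur loses to Ferraro; Novak loses to Dube; Dube loses to Ferraro). The majority relation contains the cycle Ferraro beats Dube beats Novak beats Ferraro, so there is no Condorcet winner.

none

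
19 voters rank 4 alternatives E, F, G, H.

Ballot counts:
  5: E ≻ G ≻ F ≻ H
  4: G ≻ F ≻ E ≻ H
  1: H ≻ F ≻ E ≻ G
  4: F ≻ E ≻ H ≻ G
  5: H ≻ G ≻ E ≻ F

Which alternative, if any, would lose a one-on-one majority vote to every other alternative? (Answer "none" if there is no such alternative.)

Pairwise majorities:
E vs F: E wins 10–9.
E vs G: E wins 10–9.
E vs H: 5+4+4 = 13 for E, 6 for H — E by 13–6.
F vs G: G wins 14–5.
F vs H: F, 13–6.
G vs H: G preferred on 5+4 = 9 ballots; H wins 10–9.
Every alternative wins at least one matchup (E beats F; F beats H; G beats F; H beats G), so there is no Condorcet loser.

none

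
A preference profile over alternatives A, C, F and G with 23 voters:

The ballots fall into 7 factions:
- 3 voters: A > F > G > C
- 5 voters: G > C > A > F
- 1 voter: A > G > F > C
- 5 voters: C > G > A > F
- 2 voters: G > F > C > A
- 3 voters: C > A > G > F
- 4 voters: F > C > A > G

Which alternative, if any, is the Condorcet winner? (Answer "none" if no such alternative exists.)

C

Check each pair by majority over 23 ballots:
A–C: C 19–4.
A vs F: A, 17–6.
A vs G: G wins 12–11.
C–F: C 13–10.
C vs G: C, 12–11.
F vs G: G, 16–7.
Only C has no losses; C is the Condorcet winner.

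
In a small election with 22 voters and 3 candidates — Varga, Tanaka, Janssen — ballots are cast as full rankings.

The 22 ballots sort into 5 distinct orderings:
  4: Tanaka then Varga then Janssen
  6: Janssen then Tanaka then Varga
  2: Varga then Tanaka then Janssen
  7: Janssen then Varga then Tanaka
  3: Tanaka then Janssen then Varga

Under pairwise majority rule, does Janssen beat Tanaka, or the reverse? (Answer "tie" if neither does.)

Janssen

Ballots ranking Janssen above Tanaka: 6 + 7 = 13.
Ballots ranking Tanaka above Janssen: 22 − 13 = 9.
Janssen wins the head-to-head 13–9.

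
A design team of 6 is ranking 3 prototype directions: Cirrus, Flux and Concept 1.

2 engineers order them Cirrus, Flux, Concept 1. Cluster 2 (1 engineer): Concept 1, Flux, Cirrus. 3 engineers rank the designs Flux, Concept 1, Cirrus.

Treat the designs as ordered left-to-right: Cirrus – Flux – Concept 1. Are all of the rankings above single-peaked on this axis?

Axis positions: Cirrus=1, Flux=2, Concept 1=3.
Cluster 1 (peak Cirrus at position 1): ranking walks positions 1-2-3, expanding outward from the peak — single-peaked.
Cluster 2 (peak Concept 1 at position 3): ranking walks positions 3-2-1, expanding outward from the peak — single-peaked.
Cluster 3 (peak Flux at position 2): ranking walks positions 2-3-1, expanding outward from the peak — single-peaked.
Every ranking is single-peaked on this axis.

yes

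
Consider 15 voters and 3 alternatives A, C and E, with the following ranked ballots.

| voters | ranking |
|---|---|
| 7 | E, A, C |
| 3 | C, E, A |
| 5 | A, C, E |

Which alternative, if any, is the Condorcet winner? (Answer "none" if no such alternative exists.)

Head-to-head results (15 voters):
A vs C: A, 12–3.
A vs E: A preferred on 5 ballots; E wins 10–5.
C vs E: C preferred on 3+5 = 8 ballots; C wins 8–7.
No alternative is unbeaten: A loses to E; C loses to A; E loses to C. In particular A → C → E → A is a majority cycle — no Condorcet winner exists.

none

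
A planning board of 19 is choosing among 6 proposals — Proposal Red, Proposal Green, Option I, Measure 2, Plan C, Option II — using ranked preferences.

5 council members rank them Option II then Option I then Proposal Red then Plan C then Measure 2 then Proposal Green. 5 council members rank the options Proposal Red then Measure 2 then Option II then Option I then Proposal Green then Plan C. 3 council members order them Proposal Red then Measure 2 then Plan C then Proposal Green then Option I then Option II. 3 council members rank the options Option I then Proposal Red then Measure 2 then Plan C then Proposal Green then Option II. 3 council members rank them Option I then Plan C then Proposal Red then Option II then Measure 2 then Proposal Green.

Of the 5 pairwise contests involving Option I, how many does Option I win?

4

Option I against each rival (19 council members):
Option I vs Proposal Red: Option I preferred on 5+3+3 = 11 ballots; Option I wins 11–8.
Option I vs Proposal Green: Option I preferred on 5+5+3+3 = 16 ballots; Option I wins 16–3.
Option I vs Measure 2: 5+3+3 = 11 for Option I, 8 for Measure 2 — Option I by 11–8.
Option I–Plan C: Option I 16–3.
Option I vs Option II: Option II, 10–9.
Option I beats Proposal Red, Proposal Green, Measure 2, Plan C; loses to Option II — 4 pairwise wins.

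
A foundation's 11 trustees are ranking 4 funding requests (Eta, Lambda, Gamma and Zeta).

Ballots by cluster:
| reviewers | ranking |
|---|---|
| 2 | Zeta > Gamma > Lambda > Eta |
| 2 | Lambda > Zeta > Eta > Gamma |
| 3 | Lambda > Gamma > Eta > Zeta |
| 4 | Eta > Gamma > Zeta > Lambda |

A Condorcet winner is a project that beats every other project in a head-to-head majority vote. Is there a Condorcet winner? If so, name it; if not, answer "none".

Check each pair by majority over 11 ballots:
Eta–Lambda: Lambda 7–4.
Eta–Gamma: Eta 6–5.
Eta vs Zeta: Eta, 7–4.
Lambda–Gamma: Gamma 6–5.
Lambda–Zeta: Zeta 6–5.
Gamma vs Zeta: Gamma, 7–4.
No project is unbeaten: Eta loses to Lambda; Lambda loses to Gamma; Gamma loses to Eta; Zeta loses to Eta. In particular Eta beats Gamma beats Lambda beats Eta is a majority cycle — no Condorcet winner exists.

none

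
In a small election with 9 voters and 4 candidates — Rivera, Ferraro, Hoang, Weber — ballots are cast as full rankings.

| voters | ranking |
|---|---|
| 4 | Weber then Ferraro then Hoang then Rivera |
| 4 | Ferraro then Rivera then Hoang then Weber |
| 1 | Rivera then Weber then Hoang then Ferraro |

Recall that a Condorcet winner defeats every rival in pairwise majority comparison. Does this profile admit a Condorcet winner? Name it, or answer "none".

Head-to-head results (9 voters):
Rivera–Ferraro: Ferraro 8–1.
Rivera vs Hoang: 5 to 4, Rivera.
Rivera vs Weber: 5 to 4, Rivera.
Ferraro vs Hoang: Ferraro wins 8–1.
Ferraro–Weber: Weber 5–4.
Hoang vs Weber: Weber wins 5–4.
Every candidate loses at least once (Rivera loses to Ferraro; Ferraro loses to Weber; Hoang loses to Rivera; Weber loses to Rivera). The majority relation contains the cycle Rivera > Weber > Ferraro > Rivera, so there is no Condorcet winner.

none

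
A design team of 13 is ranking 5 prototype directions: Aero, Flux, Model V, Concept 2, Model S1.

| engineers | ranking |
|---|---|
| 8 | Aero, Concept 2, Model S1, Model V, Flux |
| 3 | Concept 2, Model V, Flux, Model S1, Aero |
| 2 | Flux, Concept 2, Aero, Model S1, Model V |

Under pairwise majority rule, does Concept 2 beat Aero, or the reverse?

Aero

Ballots ranking Concept 2 above Aero: 3 + 2 = 5.
Ballots ranking Aero above Concept 2: 13 − 5 = 8.
Aero wins the head-to-head 8–5.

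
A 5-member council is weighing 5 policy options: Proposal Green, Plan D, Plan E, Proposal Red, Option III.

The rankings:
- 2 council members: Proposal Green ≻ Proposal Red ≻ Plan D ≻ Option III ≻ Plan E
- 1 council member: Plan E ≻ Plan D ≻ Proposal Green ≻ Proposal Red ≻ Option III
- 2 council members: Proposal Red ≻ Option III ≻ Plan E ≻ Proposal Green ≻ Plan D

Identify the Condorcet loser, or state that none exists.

Pairwise majorities:
Proposal Green vs Plan D: 4 to 1, Proposal Green.
Proposal Green vs Plan E: 2 to 3, Plan E.
Proposal Green vs Proposal Red: 2+1 = 3 for Proposal Green, 2 for Proposal Red — Proposal Green by 3–2.
Proposal Green vs Option III: Proposal Green, 3–2.
Plan D vs Plan E: Plan E wins 3–2.
Plan D vs Proposal Red: Plan D preferred on 1 ballot; Proposal Red wins 4–1.
Plan D vs Option III: 3 to 2, Plan D.
Plan E vs Proposal Red: Plan E is ranked higher on 1 ballot, Proposal Red on 4. Proposal Red wins 4–1.
Plan E vs Option III: Plan E is ranked higher on 1 ballot, Option III on 4. Option III wins 4–1.
Proposal Red vs Option III: 2+1+2 = 5 for Proposal Red, 0 for Option III — Proposal Red by 5–0.
No option is winless: Proposal Green beats Plan D; Plan D beats Option III; Plan E beats Proposal Green; Proposal Red beats Plan D; Option III beats Plan E. There is no Condorcet loser.

none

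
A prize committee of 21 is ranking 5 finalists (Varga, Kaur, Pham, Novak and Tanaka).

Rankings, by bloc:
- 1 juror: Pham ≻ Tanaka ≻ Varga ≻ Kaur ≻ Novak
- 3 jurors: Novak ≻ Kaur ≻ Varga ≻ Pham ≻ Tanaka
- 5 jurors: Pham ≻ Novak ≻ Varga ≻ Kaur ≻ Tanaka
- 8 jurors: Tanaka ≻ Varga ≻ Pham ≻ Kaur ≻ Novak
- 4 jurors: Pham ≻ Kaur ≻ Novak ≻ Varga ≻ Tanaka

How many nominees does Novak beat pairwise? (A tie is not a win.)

Novak against each rival (21 jurors):
Novak vs Varga: Novak wins 12–9.
Novak–Kaur: Kaur 13–8.
Novak vs Pham: 3 for Novak, 18 for Pham — Pham by 18–3.
Novak vs Tanaka: Novak wins 12–9.
Novak beats Varga, Tanaka; loses to Kaur, Pham — 2 pairwise wins.

2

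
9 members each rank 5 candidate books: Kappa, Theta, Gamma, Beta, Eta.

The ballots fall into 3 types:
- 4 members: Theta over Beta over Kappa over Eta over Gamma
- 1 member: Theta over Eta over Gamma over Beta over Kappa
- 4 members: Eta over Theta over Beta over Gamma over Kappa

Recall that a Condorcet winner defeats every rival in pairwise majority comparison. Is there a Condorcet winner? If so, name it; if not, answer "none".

Head-to-head results (9 members):
Kappa–Theta: Theta 9–0.
Kappa vs Gamma: 4 for Kappa, 5 for Gamma — Gamma by 5–4.
Kappa vs Beta: 0 for Kappa, 9 for Beta — Beta by 9–0.
Kappa vs Eta: 4 to 5, Eta.
Theta vs Gamma: 9 to 0, Theta.
Theta vs Beta: 9 to 0, Theta.
Theta vs Eta: Theta is ranked higher on 4+1 = 5 ballots, Eta on 4. Theta wins 5–4.
Gamma vs Beta: 1 for Gamma, 8 for Beta — Beta by 8–1.
Gamma–Eta: Eta 9–0.
Beta vs Eta: Beta is ranked higher on 4 ballots, Eta on 5. Eta wins 5–4.
Theta defeats every rival head-to-head and is the Condorcet winner.

Theta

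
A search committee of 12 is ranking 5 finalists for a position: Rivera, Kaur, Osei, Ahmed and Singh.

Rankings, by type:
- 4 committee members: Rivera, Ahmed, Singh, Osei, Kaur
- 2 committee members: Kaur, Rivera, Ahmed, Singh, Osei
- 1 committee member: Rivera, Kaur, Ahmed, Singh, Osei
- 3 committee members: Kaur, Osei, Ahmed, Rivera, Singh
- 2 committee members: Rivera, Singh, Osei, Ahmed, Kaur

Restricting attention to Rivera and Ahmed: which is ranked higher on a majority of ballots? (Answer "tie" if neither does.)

Rivera

Ballots ranking Rivera above Ahmed: 4 + 2 + 1 + 2 = 9.
Ballots ranking Ahmed above Rivera: 12 − 9 = 3.
Rivera wins the head-to-head 9–3.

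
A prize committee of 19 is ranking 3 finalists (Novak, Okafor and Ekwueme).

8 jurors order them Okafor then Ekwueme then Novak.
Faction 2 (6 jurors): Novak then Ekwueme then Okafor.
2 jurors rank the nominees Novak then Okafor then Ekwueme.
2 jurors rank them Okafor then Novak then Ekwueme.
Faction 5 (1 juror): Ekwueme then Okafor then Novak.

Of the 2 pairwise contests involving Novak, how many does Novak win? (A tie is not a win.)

1

Novak against each rival (19 jurors):
Novak vs Okafor: Okafor, 11–8.
Novak–Ekwueme: Novak 10–9.
Novak beats Ekwueme; loses to Okafor — 1 pairwise win.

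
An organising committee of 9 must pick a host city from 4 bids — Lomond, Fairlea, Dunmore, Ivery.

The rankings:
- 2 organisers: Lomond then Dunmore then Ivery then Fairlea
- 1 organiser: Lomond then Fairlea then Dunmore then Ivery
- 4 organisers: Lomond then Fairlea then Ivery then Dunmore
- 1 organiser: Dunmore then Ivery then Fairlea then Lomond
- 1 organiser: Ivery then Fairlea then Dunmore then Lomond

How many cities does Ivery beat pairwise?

1

Ivery against each rival (9 organisers):
Ivery vs Lomond: Ivery is ranked higher on 1+1 = 2 ballots, Lomond on 7. Lomond wins 7–2.
Ivery vs Fairlea: 4 to 5, Fairlea.
Ivery vs Dunmore: Ivery is ranked higher on 4+1 = 5 ballots, Dunmore on 4. Ivery wins 5–4.
Ivery beats Dunmore; loses to Lomond, Fairlea — 1 pairwise win.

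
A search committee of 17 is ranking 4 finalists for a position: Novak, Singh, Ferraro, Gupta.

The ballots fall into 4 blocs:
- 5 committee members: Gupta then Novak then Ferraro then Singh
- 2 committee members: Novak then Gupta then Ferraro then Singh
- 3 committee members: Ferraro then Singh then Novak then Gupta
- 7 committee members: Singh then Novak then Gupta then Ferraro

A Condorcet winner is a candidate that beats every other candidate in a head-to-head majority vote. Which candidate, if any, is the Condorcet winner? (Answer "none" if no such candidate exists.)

Head-to-head results (17 committee members):
Novak vs Singh: Singh, 10–7.
Novak–Ferraro: Novak 14–3.
Novak vs Gupta: Novak wins 12–5.
Singh vs Ferraro: Ferraro, 10–7.
Singh vs Gupta: Singh wins 10–7.
Ferraro vs Gupta: Gupta, 14–3.
No candidate is unbeaten: Novak loses to Singh; Singh loses to Ferraro; Ferraro loses to Novak; Gupta loses to Novak. In particular Novak → Ferraro → Singh → Novak is a majority cycle — no Condorcet winner exists.

none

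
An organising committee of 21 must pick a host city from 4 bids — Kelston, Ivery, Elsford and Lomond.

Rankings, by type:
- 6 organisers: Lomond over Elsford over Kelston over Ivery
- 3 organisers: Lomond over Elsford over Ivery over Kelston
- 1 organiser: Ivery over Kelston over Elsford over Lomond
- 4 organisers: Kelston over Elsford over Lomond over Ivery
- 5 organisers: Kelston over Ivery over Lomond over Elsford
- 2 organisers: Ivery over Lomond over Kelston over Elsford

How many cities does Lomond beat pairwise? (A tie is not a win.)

Lomond against each rival (21 organisers):
Lomond vs Kelston: Lomond preferred on 6+3+2 = 11 ballots; Lomond wins 11–10.
Lomond vs Ivery: Lomond is ranked higher on 6+3+4 = 13 ballots, Ivery on 8. Lomond wins 13–8.
Lomond vs Elsford: 16 to 5, Lomond.
Lomond beats Kelston, Ivery, Elsford — 3 pairwise wins.

3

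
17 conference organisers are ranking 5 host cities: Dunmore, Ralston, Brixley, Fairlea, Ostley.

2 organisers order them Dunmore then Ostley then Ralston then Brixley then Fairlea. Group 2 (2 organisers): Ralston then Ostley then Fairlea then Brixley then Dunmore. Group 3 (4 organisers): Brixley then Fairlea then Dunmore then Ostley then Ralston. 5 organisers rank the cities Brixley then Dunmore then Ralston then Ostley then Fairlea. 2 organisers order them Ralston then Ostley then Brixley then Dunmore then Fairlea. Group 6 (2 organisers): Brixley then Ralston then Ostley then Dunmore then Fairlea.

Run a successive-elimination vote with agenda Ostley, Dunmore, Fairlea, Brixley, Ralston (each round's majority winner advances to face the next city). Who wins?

Round 1: Ostley vs Dunmore — 6–11, Dunmore advances.
Round 2: Dunmore vs Fairlea — 11–6, Dunmore advances.
Round 3: Dunmore vs Brixley — 2–15, Brixley advances.
Round 4: Brixley vs Ralston — 11–6, Brixley advances.
The agenda winner is Brixley.

Brixley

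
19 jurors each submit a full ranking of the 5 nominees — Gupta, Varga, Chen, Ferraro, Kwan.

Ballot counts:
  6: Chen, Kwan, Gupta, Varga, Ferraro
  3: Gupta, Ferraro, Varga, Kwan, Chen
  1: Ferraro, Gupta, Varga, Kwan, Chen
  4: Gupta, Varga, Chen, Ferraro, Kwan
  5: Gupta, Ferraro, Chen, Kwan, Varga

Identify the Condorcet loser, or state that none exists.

none

Head-to-head results (19 jurors):
Gupta vs Varga: 19 to 0, Gupta.
Gupta vs Chen: Gupta, 13–6.
Gupta vs Ferraro: Gupta preferred on 6+3+4+5 = 18 ballots; Gupta wins 18–1.
Gupta–Kwan: Gupta 13–6.
Varga vs Chen: 8 to 11, Chen.
Varga vs Ferraro: Varga wins 10–9.
Varga vs Kwan: Kwan wins 11–8.
Chen vs Ferraro: Chen wins 10–9.
Chen vs Kwan: Chen, 15–4.
Ferraro vs Kwan: 3+1+4+5 = 13 for Ferraro, 6 for Kwan — Ferraro by 13–6.
Each nominee has at least one pairwise win (Gupta beats Varga; Varga beats Ferraro; Chen beats Varga; Ferraro beats Kwan; Kwan beats Varga) — no Condorcet loser.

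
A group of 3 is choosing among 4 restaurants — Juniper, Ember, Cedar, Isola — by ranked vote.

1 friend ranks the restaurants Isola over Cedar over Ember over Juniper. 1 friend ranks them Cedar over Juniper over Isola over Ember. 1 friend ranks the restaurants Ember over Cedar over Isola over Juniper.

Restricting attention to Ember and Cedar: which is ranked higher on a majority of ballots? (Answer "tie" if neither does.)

Cedar

Ballots ranking Ember above Cedar: 1.
Ballots ranking Cedar above Ember: 3 − 1 = 2.
Cedar wins the head-to-head 2–1.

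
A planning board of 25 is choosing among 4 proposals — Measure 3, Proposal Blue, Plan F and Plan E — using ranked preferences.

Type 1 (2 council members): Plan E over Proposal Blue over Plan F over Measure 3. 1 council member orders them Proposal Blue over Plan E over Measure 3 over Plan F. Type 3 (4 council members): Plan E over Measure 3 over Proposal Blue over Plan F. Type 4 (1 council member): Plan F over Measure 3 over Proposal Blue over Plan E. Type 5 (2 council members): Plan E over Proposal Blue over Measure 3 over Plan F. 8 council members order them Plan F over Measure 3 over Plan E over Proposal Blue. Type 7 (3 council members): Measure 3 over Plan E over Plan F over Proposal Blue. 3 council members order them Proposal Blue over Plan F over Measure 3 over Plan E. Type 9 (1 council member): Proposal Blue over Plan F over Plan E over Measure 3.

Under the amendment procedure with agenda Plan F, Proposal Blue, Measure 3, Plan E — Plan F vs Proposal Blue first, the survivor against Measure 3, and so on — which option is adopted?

Round 1: Plan F vs Proposal Blue — 12–13, Proposal Blue advances.
Round 2: Proposal Blue vs Measure 3 — 9–16, Measure 3 advances.
Round 3: Measure 3 vs Plan E — 15–10, Measure 3 advances.
Measure 3 survives the agenda.

Measure 3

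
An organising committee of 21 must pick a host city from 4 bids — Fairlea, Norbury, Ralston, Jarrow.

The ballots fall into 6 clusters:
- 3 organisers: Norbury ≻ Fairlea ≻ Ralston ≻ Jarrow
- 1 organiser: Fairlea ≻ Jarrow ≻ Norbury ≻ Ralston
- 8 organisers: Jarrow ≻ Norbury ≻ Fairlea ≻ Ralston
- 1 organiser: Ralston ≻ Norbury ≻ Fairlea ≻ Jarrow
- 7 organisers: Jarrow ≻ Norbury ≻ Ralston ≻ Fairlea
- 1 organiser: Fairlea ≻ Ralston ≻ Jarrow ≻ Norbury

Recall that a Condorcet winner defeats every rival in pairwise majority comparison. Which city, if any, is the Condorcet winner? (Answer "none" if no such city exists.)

Jarrow

Check each pair by majority over 21 ballots:
Fairlea vs Norbury: Norbury wins 19–2.
Fairlea–Ralston: Fairlea 13–8.
Fairlea–Jarrow: Jarrow 15–6.
Norbury–Ralston: Norbury 19–2.
Norbury vs Jarrow: Jarrow wins 17–4.
Ralston vs Jarrow: Jarrow, 16–5.
Jarrow wins every pairwise contest, so Jarrow is the Condorcet winner.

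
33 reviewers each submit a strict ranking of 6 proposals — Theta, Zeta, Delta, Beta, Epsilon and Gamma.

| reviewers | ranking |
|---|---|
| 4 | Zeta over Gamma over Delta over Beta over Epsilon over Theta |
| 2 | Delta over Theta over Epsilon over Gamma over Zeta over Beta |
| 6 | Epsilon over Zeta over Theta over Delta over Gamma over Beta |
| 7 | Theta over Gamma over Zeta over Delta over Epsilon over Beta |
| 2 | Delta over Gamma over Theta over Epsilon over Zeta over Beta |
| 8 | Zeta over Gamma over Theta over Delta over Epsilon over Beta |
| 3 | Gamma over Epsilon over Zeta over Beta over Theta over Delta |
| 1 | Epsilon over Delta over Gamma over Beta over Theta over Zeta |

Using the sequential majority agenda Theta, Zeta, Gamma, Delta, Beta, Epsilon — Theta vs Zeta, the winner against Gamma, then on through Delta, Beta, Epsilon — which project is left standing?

Round 1: Theta vs Zeta — 12–21, Zeta advances.
Round 2: Zeta vs Gamma — 18–15, Zeta advances.
Round 3: Zeta vs Delta — 28–5, Zeta advances.
Round 4: Zeta vs Beta — 32–1, Zeta advances.
Round 5: Zeta vs Epsilon — 19–14, Zeta advances.
The agenda winner is Zeta.

Zeta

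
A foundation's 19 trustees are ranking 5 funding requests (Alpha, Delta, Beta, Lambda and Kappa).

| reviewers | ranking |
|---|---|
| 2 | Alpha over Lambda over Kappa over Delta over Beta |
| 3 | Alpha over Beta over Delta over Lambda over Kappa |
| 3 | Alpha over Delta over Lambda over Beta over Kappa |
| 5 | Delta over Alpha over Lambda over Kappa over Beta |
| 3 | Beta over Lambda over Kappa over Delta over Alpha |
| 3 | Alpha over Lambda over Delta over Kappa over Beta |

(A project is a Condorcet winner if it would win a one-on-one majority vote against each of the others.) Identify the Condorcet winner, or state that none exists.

Check each pair by majority over 19 ballots:
Alpha vs Delta: Alpha preferred on 2+3+3+3 = 11 ballots; Alpha wins 11–8.
Alpha vs Beta: 16 to 3, Alpha.
Alpha vs Lambda: Alpha is ranked higher on 2+3+3+5+3 = 16 ballots, Lambda on 3. Alpha wins 16–3.
Alpha vs Kappa: Alpha preferred on 2+3+3+5+3 = 16 ballots; Alpha wins 16–3.
Delta vs Beta: 13 to 6, Delta.
Delta vs Lambda: 11 to 8, Delta.
Delta–Kappa: Delta 14–5.
Beta vs Lambda: Beta is ranked higher on 3+3 = 6 ballots, Lambda on 13. Lambda wins 13–6.
Beta vs Kappa: Kappa, 10–9.
Lambda vs Kappa: 2+3+3+5+3+3 = 19 for Lambda, 0 for Kappa — Lambda by 19–0.
Alpha beats each of Delta, Beta, Lambda, Kappa — Alpha is the Condorcet winner.

Alpha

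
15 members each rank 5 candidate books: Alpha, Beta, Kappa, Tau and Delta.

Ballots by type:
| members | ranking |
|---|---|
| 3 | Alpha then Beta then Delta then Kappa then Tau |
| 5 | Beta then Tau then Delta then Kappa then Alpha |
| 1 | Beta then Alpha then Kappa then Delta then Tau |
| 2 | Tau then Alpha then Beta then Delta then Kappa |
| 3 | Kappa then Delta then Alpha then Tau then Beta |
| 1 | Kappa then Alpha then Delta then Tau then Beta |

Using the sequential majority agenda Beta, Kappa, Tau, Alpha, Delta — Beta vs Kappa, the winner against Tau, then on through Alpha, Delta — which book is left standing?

Delta

Round 1: Beta vs Kappa — 11–4, Beta advances.
Round 2: Beta vs Tau — 9–6, Beta advances.
Round 3: Beta vs Alpha — 6–9, Alpha advances.
Round 4: Alpha vs Delta — 7–8, Delta advances.
The agenda winner is Delta.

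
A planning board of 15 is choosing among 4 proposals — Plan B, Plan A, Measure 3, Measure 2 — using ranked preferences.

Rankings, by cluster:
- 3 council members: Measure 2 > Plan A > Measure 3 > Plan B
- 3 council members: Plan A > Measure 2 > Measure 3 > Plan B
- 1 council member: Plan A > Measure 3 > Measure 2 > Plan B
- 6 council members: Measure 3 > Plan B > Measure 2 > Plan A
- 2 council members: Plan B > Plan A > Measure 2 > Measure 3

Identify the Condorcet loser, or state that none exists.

Pairwise majorities:
Plan B vs Plan A: 6+2 = 8 for Plan B, 7 for Plan A — Plan B by 8–7.
Plan B vs Measure 3: Measure 3, 13–2.
Plan B vs Measure 2: Plan B, 8–7.
Plan A vs Measure 3: Plan A, 9–6.
Plan A vs Measure 2: Measure 2, 9–6.
Measure 3–Measure 2: Measure 2 8–7.
Each option has at least one pairwise win (Plan B beats Plan A; Plan A beats Measure 3; Measure 3 beats Plan B; Measure 2 beats Plan A) — no Condorcet loser.

none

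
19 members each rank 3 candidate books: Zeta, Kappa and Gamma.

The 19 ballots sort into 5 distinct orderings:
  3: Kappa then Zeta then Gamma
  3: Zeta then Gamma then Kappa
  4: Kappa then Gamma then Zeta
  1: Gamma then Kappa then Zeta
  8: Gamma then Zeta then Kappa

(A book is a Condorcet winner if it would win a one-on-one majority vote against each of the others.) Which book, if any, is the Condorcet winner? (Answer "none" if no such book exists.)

Gamma

Head-to-head results (19 members):
Zeta vs Kappa: 3+8 = 11 for Zeta, 8 for Kappa — Zeta by 11–8.
Zeta vs Gamma: Gamma wins 13–6.
Kappa vs Gamma: 3+4 = 7 for Kappa, 12 for Gamma — Gamma by 12–7.
Only Gamma has no losses; Gamma is the Condorcet winner.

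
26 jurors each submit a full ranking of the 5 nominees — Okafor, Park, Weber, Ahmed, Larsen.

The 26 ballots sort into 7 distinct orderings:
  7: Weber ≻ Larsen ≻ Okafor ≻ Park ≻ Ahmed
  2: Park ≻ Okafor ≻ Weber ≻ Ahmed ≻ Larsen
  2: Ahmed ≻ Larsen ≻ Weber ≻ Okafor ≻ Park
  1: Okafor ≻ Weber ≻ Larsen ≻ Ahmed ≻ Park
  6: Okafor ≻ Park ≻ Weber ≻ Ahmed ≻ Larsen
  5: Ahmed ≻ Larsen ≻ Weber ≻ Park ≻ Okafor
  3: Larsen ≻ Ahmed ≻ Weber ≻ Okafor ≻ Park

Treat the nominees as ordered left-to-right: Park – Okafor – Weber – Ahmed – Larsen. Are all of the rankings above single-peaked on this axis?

no

Axis positions: Park=1, Okafor=2, Weber=3, Ahmed=4, Larsen=5.
Type 1: ranking walks positions 3-5-2-1-4; Larsen is ranked above Ahmed even though Ahmed lies between Larsen and the peak Weber on the axis — preferences dip and rise again. Not single-peaked.
Type 2 (peak Park at position 1): ranking walks positions 1-2-3-4-5, expanding outward from the peak — single-peaked.
Type 3 (peak Ahmed at position 4): ranking walks positions 4-5-3-2-1, expanding outward from the peak — single-peaked.
Type 4: ranking walks positions 2-3-5-4-1; Larsen is ranked above Ahmed even though Ahmed lies between Larsen and the peak Okafor on the axis — preferences dip and rise again. Not single-peaked.
Type 5 (peak Okafor at position 2): ranking walks positions 2-1-3-4-5, expanding outward from the peak — single-peaked.
Type 6: ranking walks positions 4-5-3-1-2; Park is ranked above Okafor even though Okafor lies between Park and the peak Ahmed on the axis — preferences dip and rise again. Not single-peaked.
Type 7 (peak Larsen at position 5): ranking walks positions 5-4-3-2-1, expanding outward from the peak — single-peaked.
Type 1 violates single-peakedness, so the profile is not single-peaked on this axis.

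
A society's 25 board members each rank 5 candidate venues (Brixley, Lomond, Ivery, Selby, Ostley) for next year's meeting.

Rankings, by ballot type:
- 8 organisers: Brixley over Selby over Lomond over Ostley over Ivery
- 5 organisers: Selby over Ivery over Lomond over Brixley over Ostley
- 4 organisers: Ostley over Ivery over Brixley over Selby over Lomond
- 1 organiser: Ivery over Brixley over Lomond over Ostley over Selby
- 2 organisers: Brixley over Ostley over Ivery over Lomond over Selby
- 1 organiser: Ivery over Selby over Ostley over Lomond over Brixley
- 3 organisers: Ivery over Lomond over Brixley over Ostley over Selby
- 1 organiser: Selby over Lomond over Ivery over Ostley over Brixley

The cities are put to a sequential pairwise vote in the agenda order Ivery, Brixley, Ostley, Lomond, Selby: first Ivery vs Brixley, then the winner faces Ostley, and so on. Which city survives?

Round 1: Ivery vs Brixley — 15–10, Ivery advances.
Round 2: Ivery vs Ostley — 11–14, Ostley advances.
Round 3: Ostley vs Lomond — 7–18, Lomond advances.
Round 4: Lomond vs Selby — 6–19, Selby advances.
The agenda winner is Selby.

Selby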